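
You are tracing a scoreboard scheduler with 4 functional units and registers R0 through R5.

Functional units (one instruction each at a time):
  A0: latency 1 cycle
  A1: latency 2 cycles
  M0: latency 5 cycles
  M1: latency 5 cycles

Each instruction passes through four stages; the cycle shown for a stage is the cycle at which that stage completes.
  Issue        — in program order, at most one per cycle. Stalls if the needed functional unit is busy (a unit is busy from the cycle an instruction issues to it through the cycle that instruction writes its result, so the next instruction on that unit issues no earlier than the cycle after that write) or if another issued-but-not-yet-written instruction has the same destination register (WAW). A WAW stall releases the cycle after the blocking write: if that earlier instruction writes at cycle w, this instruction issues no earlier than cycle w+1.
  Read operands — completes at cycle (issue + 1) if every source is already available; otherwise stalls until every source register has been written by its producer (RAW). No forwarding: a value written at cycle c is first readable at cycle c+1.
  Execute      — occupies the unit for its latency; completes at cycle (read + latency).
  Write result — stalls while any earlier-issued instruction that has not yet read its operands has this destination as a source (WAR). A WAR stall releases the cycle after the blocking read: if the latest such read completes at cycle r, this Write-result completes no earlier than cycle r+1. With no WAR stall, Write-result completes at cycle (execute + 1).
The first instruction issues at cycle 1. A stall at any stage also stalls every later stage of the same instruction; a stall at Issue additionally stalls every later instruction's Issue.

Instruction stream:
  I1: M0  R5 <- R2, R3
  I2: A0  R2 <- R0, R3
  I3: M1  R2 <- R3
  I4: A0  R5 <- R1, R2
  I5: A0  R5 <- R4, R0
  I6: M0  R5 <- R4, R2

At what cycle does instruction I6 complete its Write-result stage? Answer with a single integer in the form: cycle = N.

cycle = 28

cycle 1: I1 dispatched to M0
cycle 2: I1 operands ready; I2 dispatched to A0
cycle 3: I2 operands ready
cycle 4: I2 complete
cycle 5: R2←I2
cycle 6: I3 dispatched to M1
cycle 7: I1 complete; I3 operands ready
cycle 8: R5←I1
cycle 9: I4 dispatched to A0
cycle 12: I3 complete
cycle 13: R2←I3
cycle 14: I4 operands ready
cycle 15: I4 complete
cycle 16: R5←I4
cycle 17: I5 dispatched to A0
cycle 18: I5 operands ready
cycle 19: I5 complete
cycle 20: R5←I5
cycle 21: I6 dispatched to M0
cycle 22: I6 operands ready
cycle 27: I6 complete
cycle 28: R5←I6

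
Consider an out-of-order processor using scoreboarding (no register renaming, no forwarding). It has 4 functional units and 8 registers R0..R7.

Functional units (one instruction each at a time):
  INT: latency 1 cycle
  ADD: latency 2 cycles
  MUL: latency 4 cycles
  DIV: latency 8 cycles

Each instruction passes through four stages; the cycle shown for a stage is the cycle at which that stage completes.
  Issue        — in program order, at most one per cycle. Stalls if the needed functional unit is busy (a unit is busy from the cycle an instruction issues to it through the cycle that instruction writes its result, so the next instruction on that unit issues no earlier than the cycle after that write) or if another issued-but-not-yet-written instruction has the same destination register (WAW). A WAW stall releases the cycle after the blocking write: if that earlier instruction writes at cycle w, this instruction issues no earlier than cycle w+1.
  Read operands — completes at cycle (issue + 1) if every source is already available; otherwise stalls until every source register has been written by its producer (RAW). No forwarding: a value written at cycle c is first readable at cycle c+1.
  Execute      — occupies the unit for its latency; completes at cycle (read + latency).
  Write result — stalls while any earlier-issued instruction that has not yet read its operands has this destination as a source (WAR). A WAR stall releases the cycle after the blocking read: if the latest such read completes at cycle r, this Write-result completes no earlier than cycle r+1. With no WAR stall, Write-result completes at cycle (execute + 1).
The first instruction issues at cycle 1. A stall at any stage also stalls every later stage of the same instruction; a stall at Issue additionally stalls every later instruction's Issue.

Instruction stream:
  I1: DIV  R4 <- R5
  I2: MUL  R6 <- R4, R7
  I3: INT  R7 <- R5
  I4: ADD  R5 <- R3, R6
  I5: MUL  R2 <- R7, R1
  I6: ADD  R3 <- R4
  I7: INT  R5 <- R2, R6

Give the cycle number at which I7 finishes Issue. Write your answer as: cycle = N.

cycle 1: I1 issues→DIV
cycle 2: I1 reads · I2 issues→MUL
cycle 3: I3 issues→INT
cycle 4: I3 reads · I4 issues→ADD
cycle 5: I3 exec-done
cycle 10: I1 exec-done
cycle 11: I1 writes R4
cycle 12: I2 reads
cycle 13: I3 writes R7
cycle 16: I2 exec-done
cycle 17: I2 writes R6
cycle 18: I4 reads · I5 issues→MUL
cycle 19: I5 reads
cycle 20: I4 exec-done
cycle 21: I4 writes R5
cycle 22: I6 issues→ADD
cycle 23: I5 exec-done · I6 reads · I7 issues→INT
cycle 24: I5 writes R2
cycle 25: I6 exec-done · I7 reads
cycle 26: I6 writes R3 · I7 exec-done
cycle 27: I7 writes R5

cycle = 23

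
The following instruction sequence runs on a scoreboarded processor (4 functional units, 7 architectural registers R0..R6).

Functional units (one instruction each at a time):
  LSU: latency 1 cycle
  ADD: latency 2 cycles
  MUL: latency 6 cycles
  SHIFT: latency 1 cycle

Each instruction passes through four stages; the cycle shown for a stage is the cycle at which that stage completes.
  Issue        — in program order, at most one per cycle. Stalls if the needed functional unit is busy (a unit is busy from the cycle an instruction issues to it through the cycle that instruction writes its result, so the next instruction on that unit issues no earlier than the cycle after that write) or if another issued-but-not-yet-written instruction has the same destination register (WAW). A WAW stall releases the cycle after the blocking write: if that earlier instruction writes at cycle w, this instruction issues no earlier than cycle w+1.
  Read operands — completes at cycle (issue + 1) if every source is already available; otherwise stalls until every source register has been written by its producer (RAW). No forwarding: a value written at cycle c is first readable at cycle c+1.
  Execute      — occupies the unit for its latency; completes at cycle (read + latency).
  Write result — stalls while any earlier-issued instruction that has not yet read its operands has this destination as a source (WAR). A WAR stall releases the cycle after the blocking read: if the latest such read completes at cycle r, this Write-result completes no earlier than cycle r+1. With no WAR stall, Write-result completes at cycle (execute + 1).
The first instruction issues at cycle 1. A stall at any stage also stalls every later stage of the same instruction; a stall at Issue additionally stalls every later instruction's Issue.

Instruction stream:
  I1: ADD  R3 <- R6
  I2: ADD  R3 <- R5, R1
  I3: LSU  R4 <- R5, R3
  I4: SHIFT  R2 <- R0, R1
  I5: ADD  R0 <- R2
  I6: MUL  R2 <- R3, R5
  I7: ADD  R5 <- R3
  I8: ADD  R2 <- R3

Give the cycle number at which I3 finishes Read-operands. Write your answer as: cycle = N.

[1] I1 issues→ADD
[2] I1 reads
[4] I1 exec-done
[5] I1 writes R3
[6] I2 issues→ADD
[7] I2 reads · I3 issues→LSU
[8] I4 issues→SHIFT
[9] I2 exec-done · I4 reads
[10] I2 writes R3 · I4 exec-done
[11] I3 reads · I4 writes R2 · I5 issues→ADD
[12] I3 exec-done · I5 reads · I6 issues→MUL
[13] I3 writes R4 · I6 reads
[14] I5 exec-done
[15] I5 writes R0
[16] I7 issues→ADD
[17] I7 reads
[19] I6 exec-done · I7 exec-done
[20] I6 writes R2 · I7 writes R5
[21] I8 issues→ADD
[22] I8 reads
[24] I8 exec-done
[25] I8 writes R2

cycle = 11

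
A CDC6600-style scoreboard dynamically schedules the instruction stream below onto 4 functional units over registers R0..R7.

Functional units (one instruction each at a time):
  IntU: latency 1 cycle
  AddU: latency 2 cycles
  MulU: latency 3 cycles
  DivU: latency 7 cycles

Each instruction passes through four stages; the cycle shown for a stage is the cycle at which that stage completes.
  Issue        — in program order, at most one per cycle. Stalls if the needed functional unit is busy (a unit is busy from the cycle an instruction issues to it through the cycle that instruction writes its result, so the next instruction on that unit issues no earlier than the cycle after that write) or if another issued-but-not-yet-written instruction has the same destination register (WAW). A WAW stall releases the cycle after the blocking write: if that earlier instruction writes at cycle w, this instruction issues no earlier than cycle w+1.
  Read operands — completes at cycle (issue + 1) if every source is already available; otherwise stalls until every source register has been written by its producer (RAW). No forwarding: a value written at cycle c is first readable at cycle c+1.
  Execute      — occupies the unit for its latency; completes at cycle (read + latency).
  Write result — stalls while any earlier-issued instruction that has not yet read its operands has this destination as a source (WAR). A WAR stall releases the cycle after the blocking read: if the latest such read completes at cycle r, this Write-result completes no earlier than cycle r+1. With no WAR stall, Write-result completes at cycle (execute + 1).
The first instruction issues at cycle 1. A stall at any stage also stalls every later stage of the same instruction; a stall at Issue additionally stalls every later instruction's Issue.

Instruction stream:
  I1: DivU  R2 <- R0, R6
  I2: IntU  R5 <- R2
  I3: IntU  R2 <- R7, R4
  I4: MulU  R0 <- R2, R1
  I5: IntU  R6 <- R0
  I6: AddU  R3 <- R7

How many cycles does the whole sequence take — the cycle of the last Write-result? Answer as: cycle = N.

cycle = 25

[1] issue I1 (DivU)
[2] I1 read-ops, issue I2 (IntU)
[9] I1 finished on DivU
[10] I1→R2
[11] I2 read-ops
[12] I2 finished on IntU
[13] I2→R5
[14] issue I3 (IntU)
[15] I3 read-ops, issue I4 (MulU)
[16] I3 finished on IntU
[17] I3→R2
[18] I4 read-ops, issue I5 (IntU)
[19] issue I6 (AddU)
[20] I6 read-ops
[21] I4 finished on MulU
[22] I4→R0, I6 finished on AddU
[23] I5 read-ops, I6→R3
[24] I5 finished on IntU
[25] I5→R6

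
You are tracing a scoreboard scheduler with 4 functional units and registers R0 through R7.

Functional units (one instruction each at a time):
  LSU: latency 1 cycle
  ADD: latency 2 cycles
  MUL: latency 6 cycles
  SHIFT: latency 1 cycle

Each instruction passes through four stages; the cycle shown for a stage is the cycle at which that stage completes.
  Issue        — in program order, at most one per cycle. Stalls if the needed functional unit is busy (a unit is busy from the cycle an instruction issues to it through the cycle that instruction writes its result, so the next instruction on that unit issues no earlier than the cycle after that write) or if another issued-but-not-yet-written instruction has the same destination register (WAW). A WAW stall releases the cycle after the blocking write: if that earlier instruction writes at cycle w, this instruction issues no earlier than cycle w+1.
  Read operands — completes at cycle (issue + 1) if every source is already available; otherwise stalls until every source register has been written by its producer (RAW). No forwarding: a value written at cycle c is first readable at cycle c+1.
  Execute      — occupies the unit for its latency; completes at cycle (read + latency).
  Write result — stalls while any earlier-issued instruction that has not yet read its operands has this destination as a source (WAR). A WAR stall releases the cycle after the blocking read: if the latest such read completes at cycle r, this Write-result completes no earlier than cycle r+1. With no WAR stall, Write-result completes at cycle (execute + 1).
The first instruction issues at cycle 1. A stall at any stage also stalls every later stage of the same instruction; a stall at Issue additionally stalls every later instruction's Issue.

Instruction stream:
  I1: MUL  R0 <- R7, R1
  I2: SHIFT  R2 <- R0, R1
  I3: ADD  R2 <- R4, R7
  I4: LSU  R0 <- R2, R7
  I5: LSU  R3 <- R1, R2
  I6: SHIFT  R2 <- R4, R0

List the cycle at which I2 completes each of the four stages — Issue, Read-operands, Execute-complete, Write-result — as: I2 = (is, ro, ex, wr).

I2 = (2, 10, 11, 12)

[1] I1→MUL
[2] I1 RO; I2→SHIFT
[8] I1 EX
[9] I1 WR R0
[10] I2 RO
[11] I2 EX
[12] I2 WR R2
[13] I3→ADD
[14] I3 RO; I4→LSU
[16] I3 EX
[17] I3 WR R2
[18] I4 RO
[19] I4 EX
[20] I4 WR R0
[21] I5→LSU
[22] I5 RO; I6→SHIFT
[23] I5 EX; I6 RO
[24] I5 WR R3; I6 EX
[25] I6 WR R2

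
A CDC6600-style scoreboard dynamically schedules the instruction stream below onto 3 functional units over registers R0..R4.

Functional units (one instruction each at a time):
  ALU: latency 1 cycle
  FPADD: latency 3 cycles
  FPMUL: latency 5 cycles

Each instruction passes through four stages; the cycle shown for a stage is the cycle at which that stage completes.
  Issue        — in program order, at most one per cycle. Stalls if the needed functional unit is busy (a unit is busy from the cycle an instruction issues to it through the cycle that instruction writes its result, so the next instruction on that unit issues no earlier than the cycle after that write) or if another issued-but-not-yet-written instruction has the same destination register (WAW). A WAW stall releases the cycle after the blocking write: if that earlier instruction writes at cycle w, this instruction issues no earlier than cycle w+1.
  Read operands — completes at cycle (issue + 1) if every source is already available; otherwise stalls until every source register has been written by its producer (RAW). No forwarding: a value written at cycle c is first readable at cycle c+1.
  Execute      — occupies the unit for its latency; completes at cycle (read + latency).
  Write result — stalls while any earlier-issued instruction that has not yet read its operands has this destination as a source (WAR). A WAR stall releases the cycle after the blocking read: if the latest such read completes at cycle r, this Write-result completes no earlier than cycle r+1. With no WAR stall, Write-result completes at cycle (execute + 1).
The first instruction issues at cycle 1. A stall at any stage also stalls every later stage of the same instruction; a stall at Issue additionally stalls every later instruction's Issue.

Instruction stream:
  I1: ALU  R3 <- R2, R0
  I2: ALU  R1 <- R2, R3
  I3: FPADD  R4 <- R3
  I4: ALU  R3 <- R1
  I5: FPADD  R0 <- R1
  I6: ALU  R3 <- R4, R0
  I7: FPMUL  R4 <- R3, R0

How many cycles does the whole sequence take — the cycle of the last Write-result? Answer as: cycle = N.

I1  is:1  ro:2  ex:3  wr:4
I2  is:5  ro:6  ex:7  wr:8  — struct: ALU busy until I1 writes@4
I3  is:6  ro:7  ex:10  wr:11
I4  is:9  ro:10  ex:11  wr:12  — struct: ALU busy until I2 writes@8
I5  is:12  ro:13  ex:16  wr:17  — struct: FPADD busy until I3 writes@11
I6  is:13  ro:18  ex:19  wr:20  — RAW R0: wait I5 write@17
I7  is:14  ro:21  ex:26  wr:27  — RAW R3: wait I6 write@20

cycle = 27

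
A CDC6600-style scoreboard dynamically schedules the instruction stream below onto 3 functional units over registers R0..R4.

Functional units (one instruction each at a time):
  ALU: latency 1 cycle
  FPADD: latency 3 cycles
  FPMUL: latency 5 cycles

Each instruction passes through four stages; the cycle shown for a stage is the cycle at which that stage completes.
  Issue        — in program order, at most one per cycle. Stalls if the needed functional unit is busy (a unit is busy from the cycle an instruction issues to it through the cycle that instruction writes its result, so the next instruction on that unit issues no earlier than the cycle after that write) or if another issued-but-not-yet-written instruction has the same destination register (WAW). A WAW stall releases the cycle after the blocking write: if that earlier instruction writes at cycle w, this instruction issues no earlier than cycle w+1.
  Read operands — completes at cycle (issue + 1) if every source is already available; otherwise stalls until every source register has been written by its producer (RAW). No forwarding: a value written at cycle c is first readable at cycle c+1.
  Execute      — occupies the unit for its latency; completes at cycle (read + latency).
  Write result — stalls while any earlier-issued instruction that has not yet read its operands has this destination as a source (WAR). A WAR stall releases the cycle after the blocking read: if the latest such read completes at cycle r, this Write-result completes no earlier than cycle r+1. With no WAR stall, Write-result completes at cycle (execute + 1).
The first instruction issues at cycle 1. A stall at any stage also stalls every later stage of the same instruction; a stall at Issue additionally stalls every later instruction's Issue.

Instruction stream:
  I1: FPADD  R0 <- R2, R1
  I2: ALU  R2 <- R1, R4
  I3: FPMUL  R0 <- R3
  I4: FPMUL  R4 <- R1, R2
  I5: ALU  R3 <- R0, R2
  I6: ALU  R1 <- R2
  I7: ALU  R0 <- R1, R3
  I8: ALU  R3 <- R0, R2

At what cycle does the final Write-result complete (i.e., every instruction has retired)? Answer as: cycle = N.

[1] I1 dispatched to FPADD
[2] I1 operands ready | I2 dispatched to ALU
[3] I2 operands ready
[4] I2 complete
[5] I1 complete | R2←I2
[6] R0←I1
[7] I3 dispatched to FPMUL
[8] I3 operands ready
[13] I3 complete
[14] R0←I3
[15] I4 dispatched to FPMUL
[16] I4 operands ready | I5 dispatched to ALU
[17] I5 operands ready
[18] I5 complete
[19] R3←I5
[20] I6 dispatched to ALU
[21] I4 complete | I6 operands ready
[22] R4←I4 | I6 complete
[23] R1←I6
[24] I7 dispatched to ALU
[25] I7 operands ready
[26] I7 complete
[27] R0←I7
[28] I8 dispatched to ALU
[29] I8 operands ready
[30] I8 complete
[31] R3←I8

cycle = 31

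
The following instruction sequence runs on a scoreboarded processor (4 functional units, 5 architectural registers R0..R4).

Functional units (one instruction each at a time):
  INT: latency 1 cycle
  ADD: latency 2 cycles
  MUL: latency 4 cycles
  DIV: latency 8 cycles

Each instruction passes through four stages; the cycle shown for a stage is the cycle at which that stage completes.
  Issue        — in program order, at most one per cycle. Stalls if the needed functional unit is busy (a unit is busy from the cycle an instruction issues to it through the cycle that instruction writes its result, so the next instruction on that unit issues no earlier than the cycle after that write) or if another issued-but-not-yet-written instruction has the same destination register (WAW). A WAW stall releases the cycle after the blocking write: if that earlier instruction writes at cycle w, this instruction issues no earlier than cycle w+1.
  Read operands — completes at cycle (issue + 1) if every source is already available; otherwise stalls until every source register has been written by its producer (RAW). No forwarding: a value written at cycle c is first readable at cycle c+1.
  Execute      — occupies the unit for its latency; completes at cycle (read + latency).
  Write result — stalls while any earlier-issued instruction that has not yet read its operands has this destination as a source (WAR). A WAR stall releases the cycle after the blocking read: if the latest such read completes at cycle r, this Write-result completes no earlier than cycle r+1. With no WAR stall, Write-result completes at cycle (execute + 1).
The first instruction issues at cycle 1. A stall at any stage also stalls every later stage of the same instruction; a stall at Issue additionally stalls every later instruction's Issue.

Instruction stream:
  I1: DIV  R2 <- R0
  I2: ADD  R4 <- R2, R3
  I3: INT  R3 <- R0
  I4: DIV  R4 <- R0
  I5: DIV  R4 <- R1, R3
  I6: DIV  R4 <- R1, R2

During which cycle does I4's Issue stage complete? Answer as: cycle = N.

cycle = 16

c1: I1→DIV
c2: I1 RO | I2→ADD
c3: I3→INT
c4: I3 RO
c5: I3 EX
c10: I1 EX
c11: I1 WR R2
c12: I2 RO
c13: I3 WR R3
c14: I2 EX
c15: I2 WR R4
c16: I4→DIV
c17: I4 RO
c25: I4 EX
c26: I4 WR R4
c27: I5→DIV
c28: I5 RO
c36: I5 EX
c37: I5 WR R4
c38: I6→DIV
c39: I6 RO
c47: I6 EX
c48: I6 WR R4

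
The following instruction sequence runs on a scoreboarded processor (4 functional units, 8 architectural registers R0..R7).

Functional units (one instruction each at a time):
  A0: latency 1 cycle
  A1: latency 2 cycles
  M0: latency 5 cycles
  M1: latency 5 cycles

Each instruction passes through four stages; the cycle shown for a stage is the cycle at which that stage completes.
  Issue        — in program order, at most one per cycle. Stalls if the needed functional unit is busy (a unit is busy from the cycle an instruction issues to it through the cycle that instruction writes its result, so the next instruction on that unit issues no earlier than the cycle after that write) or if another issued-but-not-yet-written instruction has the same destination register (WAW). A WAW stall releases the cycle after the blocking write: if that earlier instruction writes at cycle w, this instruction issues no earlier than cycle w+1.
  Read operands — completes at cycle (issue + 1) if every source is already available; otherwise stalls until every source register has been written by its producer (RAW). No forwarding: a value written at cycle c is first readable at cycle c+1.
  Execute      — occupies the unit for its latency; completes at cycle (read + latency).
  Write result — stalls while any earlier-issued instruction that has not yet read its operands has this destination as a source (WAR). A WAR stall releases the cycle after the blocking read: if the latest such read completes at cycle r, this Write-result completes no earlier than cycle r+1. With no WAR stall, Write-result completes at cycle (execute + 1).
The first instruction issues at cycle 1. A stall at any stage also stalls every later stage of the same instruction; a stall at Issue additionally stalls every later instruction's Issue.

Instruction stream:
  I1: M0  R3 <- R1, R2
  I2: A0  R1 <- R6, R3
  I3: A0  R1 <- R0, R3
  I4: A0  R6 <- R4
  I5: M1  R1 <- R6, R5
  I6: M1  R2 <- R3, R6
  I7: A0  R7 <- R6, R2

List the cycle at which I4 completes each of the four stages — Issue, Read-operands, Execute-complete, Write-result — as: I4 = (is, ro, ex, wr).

I4 = (16, 17, 18, 19)

cycle 1: issue I1 (M0)
cycle 2: I1 read-ops | issue I2 (A0)
cycle 7: I1 finished on M0
cycle 8: I1→R3
cycle 9: I2 read-ops
cycle 10: I2 finished on A0
cycle 11: I2→R1
cycle 12: issue I3 (A0)
cycle 13: I3 read-ops
cycle 14: I3 finished on A0
cycle 15: I3→R1
cycle 16: issue I4 (A0)
cycle 17: I4 read-ops | issue I5 (M1)
cycle 18: I4 finished on A0
cycle 19: I4→R6
cycle 20: I5 read-ops
cycle 25: I5 finished on M1
cycle 26: I5→R1
cycle 27: issue I6 (M1)
cycle 28: I6 read-ops | issue I7 (A0)
cycle 33: I6 finished on M1
cycle 34: I6→R2
cycle 35: I7 read-ops
cycle 36: I7 finished on A0
cycle 37: I7→R7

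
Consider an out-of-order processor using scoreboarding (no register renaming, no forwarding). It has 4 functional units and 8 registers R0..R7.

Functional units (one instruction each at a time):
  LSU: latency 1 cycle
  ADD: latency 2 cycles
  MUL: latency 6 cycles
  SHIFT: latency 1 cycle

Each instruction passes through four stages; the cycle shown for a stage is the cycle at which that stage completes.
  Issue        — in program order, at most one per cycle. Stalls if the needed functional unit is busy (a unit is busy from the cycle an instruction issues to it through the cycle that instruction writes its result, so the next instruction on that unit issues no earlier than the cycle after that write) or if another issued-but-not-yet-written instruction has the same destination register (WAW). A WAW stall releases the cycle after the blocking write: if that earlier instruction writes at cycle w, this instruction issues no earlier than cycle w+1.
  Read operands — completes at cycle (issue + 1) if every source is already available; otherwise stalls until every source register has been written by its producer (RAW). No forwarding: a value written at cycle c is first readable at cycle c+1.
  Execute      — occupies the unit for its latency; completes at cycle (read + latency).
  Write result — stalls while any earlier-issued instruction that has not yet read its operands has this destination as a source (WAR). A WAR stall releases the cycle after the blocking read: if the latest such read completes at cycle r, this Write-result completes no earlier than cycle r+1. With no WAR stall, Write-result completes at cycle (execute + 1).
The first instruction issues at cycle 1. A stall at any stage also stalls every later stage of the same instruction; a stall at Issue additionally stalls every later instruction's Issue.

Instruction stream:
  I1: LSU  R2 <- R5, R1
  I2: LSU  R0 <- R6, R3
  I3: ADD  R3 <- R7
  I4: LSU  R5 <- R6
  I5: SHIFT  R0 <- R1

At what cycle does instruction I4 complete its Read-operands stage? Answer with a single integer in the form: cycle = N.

c1: issue I1 (LSU)
c2: I1 read-ops
c3: I1 finished on LSU
c4: I1→R2
c5: issue I2 (LSU)
c6: I2 read-ops; issue I3 (ADD)
c7: I2 finished on LSU; I3 read-ops
c8: I2→R0
c9: I3 finished on ADD; issue I4 (LSU)
c10: I3→R3; I4 read-ops; issue I5 (SHIFT)
c11: I4 finished on LSU; I5 read-ops
c12: I4→R5; I5 finished on SHIFT
c13: I5→R0

cycle = 10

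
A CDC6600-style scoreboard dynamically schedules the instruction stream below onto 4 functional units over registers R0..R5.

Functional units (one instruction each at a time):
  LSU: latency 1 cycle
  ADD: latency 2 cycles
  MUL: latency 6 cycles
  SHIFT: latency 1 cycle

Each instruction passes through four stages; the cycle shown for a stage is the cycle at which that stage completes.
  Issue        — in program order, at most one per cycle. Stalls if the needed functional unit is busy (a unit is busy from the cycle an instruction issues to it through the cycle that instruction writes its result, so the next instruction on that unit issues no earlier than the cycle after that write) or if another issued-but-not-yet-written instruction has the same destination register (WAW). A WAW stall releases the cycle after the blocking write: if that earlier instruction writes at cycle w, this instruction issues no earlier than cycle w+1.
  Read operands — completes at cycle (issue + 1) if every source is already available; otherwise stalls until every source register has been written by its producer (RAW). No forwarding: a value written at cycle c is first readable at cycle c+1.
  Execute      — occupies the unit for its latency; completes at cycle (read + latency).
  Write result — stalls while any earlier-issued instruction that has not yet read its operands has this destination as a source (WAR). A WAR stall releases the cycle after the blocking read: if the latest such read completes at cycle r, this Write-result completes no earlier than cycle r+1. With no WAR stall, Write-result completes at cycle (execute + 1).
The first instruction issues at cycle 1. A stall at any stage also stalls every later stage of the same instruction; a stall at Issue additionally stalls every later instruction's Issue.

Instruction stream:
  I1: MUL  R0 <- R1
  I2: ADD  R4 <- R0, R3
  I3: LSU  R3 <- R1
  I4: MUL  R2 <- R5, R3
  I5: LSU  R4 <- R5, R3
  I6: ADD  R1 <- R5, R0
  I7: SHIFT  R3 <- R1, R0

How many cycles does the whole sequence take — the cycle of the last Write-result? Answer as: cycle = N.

[1] issue I1 (MUL)
[2] I1 read-ops · issue I2 (ADD)
[3] issue I3 (LSU)
[4] I3 read-ops
[5] I3 finished on LSU
[8] I1 finished on MUL
[9] I1→R0
[10] I2 read-ops · issue I4 (MUL)
[11] I3→R3
[12] I2 finished on ADD · I4 read-ops
[13] I2→R4
[14] issue I5 (LSU)
[15] I5 read-ops · issue I6 (ADD)
[16] I5 finished on LSU · I6 read-ops · issue I7 (SHIFT)
[17] I5→R4
[18] I4 finished on MUL · I6 finished on ADD
[19] I4→R2 · I6→R1
[20] I7 read-ops
[21] I7 finished on SHIFT
[22] I7→R3

cycle = 22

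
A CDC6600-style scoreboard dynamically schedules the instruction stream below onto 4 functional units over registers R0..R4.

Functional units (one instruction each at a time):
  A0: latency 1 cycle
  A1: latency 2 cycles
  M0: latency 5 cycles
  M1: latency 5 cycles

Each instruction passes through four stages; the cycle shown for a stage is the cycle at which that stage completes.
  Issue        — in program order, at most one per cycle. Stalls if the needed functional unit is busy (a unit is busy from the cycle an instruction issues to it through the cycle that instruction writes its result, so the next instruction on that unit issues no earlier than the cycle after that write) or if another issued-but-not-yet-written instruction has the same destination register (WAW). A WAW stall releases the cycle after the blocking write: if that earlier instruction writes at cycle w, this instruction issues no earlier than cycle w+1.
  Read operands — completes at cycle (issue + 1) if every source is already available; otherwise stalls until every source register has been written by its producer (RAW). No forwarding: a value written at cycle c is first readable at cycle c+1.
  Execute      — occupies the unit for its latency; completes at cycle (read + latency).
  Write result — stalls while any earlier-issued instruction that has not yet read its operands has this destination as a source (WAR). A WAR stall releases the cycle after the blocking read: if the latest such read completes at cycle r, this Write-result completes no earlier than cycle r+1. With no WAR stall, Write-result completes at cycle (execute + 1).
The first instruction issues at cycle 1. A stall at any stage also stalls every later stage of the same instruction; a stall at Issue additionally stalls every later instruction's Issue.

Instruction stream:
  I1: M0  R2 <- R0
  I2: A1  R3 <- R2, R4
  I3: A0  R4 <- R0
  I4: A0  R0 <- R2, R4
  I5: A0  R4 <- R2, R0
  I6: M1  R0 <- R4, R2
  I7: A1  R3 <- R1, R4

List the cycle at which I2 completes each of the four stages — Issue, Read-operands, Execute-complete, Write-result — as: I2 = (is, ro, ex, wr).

[I1] 1/2/7/8
[I2] 2/9/11/12  (RAW R2: wait I1 write@8)
[I3] 3/4/5/10  (WAR R4: wait I2 read@9)
[I4] 11/12/13/14  (struct: A0 busy until I3 writes@10)
[I5] 15/16/17/18  (struct: A0 busy until I4 writes@14)
[I6] 16/19/24/25  (RAW R4: wait I5 write@18)
[I7] 17/19/21/22  (RAW R4: wait I5 write@18)

I2 = (2, 9, 11, 12)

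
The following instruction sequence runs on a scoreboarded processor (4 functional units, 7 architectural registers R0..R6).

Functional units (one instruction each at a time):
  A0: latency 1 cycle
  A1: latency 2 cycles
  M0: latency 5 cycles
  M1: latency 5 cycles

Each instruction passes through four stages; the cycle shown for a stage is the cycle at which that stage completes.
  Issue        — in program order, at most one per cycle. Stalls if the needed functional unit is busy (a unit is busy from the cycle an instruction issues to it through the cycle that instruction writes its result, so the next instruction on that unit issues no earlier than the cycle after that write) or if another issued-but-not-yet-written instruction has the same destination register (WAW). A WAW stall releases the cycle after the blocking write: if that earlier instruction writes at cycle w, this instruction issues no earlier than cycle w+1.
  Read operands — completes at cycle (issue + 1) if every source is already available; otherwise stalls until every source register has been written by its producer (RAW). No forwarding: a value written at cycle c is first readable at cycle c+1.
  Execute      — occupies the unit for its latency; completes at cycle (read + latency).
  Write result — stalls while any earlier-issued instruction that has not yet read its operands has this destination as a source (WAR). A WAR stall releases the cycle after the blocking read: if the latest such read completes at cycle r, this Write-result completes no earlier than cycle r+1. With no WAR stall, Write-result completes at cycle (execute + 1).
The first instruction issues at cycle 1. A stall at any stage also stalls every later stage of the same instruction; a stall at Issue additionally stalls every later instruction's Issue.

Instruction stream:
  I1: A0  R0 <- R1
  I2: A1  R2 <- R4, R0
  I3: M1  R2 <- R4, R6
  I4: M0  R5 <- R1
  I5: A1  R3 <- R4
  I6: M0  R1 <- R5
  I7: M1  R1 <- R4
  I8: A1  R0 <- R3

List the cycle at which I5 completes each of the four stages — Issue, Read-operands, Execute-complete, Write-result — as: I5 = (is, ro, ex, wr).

[1] I1→A0
[2] I1 RO, I2→A1
[3] I1 EX
[4] I1 WR R0
[5] I2 RO
[7] I2 EX
[8] I2 WR R2
[9] I3→M1
[10] I3 RO, I4→M0
[11] I4 RO, I5→A1
[12] I5 RO
[14] I5 EX
[15] I3 EX, I5 WR R3
[16] I3 WR R2, I4 EX
[17] I4 WR R5
[18] I6→M0
[19] I6 RO
[24] I6 EX
[25] I6 WR R1
[26] I7→M1
[27] I7 RO, I8→A1
[28] I8 RO
[30] I8 EX
[31] I8 WR R0
[32] I7 EX
[33] I7 WR R1

I5 = (11, 12, 14, 15)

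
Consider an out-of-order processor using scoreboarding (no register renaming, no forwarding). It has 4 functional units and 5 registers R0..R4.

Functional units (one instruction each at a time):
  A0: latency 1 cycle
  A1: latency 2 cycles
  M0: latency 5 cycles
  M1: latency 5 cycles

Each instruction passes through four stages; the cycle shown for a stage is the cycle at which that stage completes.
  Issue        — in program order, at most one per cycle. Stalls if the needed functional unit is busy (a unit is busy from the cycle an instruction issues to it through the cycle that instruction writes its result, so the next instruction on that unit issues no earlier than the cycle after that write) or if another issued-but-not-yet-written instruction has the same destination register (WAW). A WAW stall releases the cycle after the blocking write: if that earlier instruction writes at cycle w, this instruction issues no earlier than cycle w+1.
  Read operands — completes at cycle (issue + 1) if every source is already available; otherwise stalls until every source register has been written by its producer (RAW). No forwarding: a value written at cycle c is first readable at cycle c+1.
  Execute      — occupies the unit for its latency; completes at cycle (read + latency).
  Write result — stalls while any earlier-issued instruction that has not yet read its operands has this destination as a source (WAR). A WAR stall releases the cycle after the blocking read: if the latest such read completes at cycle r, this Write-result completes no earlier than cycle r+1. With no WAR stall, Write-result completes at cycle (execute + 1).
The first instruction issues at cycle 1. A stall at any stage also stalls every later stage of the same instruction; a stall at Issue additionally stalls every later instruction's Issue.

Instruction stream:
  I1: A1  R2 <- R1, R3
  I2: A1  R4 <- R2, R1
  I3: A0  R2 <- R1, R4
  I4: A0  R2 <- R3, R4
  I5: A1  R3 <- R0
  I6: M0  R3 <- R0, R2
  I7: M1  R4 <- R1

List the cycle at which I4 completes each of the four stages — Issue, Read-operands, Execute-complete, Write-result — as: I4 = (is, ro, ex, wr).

I1  is:1  ro:2  ex:4  wr:5
I2  is:6  ro:7  ex:9  wr:10  — struct: A1 busy until I1 writes@5
I3  is:7  ro:11  ex:12  wr:13  — RAW R4: wait I2 write@10
I4  is:14  ro:15  ex:16  wr:17  — struct: A0 busy until I3 writes@13
I5  is:15  ro:16  ex:18  wr:19
I6  is:20  ro:21  ex:26  wr:27  — WAW R3: wait I5 write@19
I7  is:21  ro:22  ex:27  wr:28

I4 = (14, 15, 16, 17)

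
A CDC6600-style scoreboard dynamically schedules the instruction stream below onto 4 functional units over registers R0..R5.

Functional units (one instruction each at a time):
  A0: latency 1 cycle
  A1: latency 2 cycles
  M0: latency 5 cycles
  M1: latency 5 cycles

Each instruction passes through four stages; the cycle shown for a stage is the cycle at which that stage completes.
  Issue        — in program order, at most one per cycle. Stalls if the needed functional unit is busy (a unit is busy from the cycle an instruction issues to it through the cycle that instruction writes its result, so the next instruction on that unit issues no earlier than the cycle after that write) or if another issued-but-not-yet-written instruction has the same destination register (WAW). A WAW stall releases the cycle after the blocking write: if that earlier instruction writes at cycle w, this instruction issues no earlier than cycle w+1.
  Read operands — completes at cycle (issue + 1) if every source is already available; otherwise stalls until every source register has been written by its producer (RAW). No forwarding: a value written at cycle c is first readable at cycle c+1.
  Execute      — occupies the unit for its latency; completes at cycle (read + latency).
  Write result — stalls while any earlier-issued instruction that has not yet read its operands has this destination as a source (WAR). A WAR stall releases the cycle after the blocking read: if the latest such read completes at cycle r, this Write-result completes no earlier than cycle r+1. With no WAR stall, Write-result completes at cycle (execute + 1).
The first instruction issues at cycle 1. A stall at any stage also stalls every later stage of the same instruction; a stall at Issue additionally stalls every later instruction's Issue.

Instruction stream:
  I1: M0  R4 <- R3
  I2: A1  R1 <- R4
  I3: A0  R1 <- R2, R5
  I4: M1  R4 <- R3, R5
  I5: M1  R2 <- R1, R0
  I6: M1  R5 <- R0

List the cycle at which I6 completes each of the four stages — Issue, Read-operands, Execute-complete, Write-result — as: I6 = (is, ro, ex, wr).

cycle 1: I1→M0
cycle 2: I1 RO; I2→A1
cycle 7: I1 EX
cycle 8: I1 WR R4
cycle 9: I2 RO
cycle 11: I2 EX
cycle 12: I2 WR R1
cycle 13: I3→A0
cycle 14: I3 RO; I4→M1
cycle 15: I3 EX; I4 RO
cycle 16: I3 WR R1
cycle 20: I4 EX
cycle 21: I4 WR R4
cycle 22: I5→M1
cycle 23: I5 RO
cycle 28: I5 EX
cycle 29: I5 WR R2
cycle 30: I6→M1
cycle 31: I6 RO
cycle 36: I6 EX
cycle 37: I6 WR R5

I6 = (30, 31, 36, 37)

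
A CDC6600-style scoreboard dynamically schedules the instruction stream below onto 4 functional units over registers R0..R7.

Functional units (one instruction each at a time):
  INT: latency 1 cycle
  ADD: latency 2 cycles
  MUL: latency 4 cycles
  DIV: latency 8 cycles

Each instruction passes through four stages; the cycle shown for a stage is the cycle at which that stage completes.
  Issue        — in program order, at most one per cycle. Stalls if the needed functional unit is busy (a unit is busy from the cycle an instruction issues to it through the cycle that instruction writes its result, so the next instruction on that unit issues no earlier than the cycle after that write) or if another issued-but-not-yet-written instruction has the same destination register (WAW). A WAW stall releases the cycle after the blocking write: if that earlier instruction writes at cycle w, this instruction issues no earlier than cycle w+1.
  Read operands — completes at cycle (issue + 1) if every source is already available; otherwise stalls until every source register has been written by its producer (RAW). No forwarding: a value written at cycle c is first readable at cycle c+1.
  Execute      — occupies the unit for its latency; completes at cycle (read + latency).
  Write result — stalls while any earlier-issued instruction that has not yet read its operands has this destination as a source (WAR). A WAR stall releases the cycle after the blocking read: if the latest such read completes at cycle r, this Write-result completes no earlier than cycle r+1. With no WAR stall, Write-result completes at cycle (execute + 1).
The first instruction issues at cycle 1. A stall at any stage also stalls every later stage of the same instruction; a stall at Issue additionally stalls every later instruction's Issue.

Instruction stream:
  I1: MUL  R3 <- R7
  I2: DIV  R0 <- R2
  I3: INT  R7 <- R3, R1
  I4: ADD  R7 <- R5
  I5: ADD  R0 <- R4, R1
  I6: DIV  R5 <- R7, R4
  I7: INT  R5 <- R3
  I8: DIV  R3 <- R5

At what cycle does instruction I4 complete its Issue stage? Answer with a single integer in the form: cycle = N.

  I1 | 1 | 2 | 6 | 7
  I2 | 2 | 3 | 11 | 12
  I3 | 3 | 8 | 9 | 10   RAW R3: wait I1 write@7
  I4 | 11 | 12 | 14 | 15   WAW R7: wait I3 write@10
  I5 | 16 | 17 | 19 | 20   struct: ADD busy until I4 writes@15
  I6 | 17 | 18 | 26 | 27
  I7 | 28 | 29 | 30 | 31   WAW R5: wait I6 write@27
  I8 | 29 | 32 | 40 | 41   RAW R5: wait I7 write@31

cycle = 11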